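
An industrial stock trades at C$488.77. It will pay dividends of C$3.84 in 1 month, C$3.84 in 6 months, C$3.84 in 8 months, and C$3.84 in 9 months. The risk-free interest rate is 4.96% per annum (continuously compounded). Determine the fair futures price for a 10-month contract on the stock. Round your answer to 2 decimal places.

PV(dividends) I = 3.84·e^(−0.0496·1/12) + 3.84·e^(−0.0496·6/12) + 3.84·e^(−0.0496·8/12) + 3.84·e^(−0.0496·9/12)
I = 3.8242 + 3.7459 + 3.7151 + 3.6998 = 14.9850
F = (S − I)·e^(rT) = (488.77 − 14.9850) · e^(0.0496·10/12)
= 473.7850 · e^0.041333 = 473.7850 × 1.042199 = C$493.78

C$493.78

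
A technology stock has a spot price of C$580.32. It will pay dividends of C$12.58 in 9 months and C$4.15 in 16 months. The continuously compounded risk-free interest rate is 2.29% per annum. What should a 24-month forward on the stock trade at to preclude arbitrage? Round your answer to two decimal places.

C$590.36

PV(dividends) I = 12.58·e^(−0.0229·9/12) + 4.15·e^(−0.0229·16/12)
I = 12.3658 + 4.0252 = 16.3910
F = (S − I)·e^(rT) = (580.32 − 16.3910) · e^(0.0229·24/12)
= 563.9290 · e^0.045800 = 563.9290 × 1.046865 = C$590.36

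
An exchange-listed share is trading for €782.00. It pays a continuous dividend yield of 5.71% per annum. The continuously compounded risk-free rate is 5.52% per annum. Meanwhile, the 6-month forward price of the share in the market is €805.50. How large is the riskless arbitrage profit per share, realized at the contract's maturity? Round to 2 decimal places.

€24.24 per share

Fair forward: F* = S·e^(carry·T), with carry = (r − q) = 0.0552 − 0.0571 = -0.0019
F* = 782.00 · e^(-0.0019 × 6/12) = 782.00 · e^-0.000950 = 782.00 × 0.999050 = €781.2571
Market €805.50 > fair €781.2571: forward overpriced → cash-and-carry (buy spot, short the forward).
At maturity, profit = |F_mkt − F*| = |805.50 − 781.2571| = €24.24 per share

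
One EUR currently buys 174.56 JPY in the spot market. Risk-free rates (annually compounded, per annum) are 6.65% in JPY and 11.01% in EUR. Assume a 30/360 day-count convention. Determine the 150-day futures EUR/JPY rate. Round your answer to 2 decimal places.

By covered interest parity, F = S · (1+r_JPY)^T / (1+r_EUR)^T
= 174.56 × 1.027189 / 1.044482 = 174.56 × 0.983443
F = 171.67 JPY per EUR

171.67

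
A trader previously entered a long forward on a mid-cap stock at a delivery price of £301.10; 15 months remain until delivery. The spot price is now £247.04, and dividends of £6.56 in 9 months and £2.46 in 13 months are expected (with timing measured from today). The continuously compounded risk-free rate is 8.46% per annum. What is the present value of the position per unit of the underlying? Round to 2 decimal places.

-£32.25

PV(remaining dividends) I = 6.56·e^(−0.0846·9/12) + 2.46·e^(−0.0846·13/12) = 8.4013
Current forward F = (S − I)·e^(rT) = (247.04 − 8.4013)·e^(0.0846·15/12) = 238.6387 × 1.111544 = 265.2574
Value (long) = (F − K)·e^(−rT) = (265.2574 − 301.10) × 0.899650 = -32.2458
Value = -£32.25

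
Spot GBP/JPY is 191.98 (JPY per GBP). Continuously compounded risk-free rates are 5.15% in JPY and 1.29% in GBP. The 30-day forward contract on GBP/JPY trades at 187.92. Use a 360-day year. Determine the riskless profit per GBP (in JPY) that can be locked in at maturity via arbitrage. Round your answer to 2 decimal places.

Fair forward: F* = S·e^(carry·T), with carry = (r_JPY − r_GBP) = 0.0515 − 0.0129 = 0.0386
F* = 191.98 · e^(0.0386 × 30/360) = 191.98 · e^0.003217 = 191.98 × 1.003222 = 192.5986
Market 187.92 < fair 192.5986: forward underpriced → reverse cash-and-carry (short spot, go long the forward).
At maturity, profit = |F_mkt − F*| = |187.92 − 192.5986| = 4.68 per GBP (in JPY)

4.68 per GBP (in JPY)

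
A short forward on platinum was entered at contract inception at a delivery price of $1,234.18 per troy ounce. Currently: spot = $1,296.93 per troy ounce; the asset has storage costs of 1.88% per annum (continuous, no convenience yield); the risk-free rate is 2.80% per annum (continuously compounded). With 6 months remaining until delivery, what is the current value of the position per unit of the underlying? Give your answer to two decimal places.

-$92.16 per troy ounce

Current fair forward for the remaining 6 months: F = S·e^((r + u)·T), (r + u) = 0.0280 + 0.0188 = 0.0468
F = 1296.93 · e^(0.0468 × 6/12) = 1296.93 × 1.02367593 = 1327.6360
Value of long forward = (F − K)·e^(−rT) = (1327.6360 − 1234.18) · e^(−0.0280·6/12)
= 93.4560 × 0.98609754 = 92.16
Short position value = −(long value) = -$92.16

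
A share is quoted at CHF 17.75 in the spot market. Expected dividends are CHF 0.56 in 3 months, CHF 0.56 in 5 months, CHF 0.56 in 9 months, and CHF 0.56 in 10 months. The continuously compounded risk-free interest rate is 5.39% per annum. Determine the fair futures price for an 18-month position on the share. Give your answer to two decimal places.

CHF 16.89

PV(dividends) I = 0.56·e^(−0.0539·3/12) + 0.56·e^(−0.0539·5/12) + 0.56·e^(−0.0539·9/12) + 0.56·e^(−0.0539·10/12)
I = 0.5525 + 0.5476 + 0.5378 + 0.5354 = 2.1733
F = (S − I)·e^(rT) = (17.75 − 2.1733) · e^(0.0539·18/12)
= 15.5767 · e^0.080850 = 15.5767 × 1.084208 = CHF 16.89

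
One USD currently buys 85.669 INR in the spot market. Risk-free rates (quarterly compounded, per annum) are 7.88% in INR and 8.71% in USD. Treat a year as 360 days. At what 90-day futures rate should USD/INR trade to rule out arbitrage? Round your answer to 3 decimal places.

85.495

By covered interest parity, F = S · (1+r_INR/4)^(4T) / (1+r_USD/4)^(4T)
= 85.669 × 1.019700 / 1.021775 = 85.669 × 0.997969
F = 85.495 INR per USD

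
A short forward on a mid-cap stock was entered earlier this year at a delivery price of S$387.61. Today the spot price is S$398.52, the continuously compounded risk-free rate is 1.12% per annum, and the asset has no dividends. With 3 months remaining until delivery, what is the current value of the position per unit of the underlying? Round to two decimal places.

Current fair forward for the remaining 3 months: F = S·e^(r·T), r = 0.0112
F = 398.52 · e^(0.0112 × 3/12) = 398.52 × 1.002804 = 399.6375
Value of long forward = (F − K)·e^(−rT) = (399.6375 − 387.61) · e^(−0.0112·3/12)
= 12.0275 × 0.997204 = 11.99
Short position value = −(long value) = -S$11.99

-S$11.99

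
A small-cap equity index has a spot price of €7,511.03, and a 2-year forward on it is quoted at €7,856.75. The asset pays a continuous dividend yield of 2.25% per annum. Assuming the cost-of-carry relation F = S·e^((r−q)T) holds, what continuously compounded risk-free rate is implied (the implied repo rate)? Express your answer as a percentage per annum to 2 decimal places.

4.50%

From F = S·e^((r−q)T): (r − q) = ln(F/S)/T
ln(7856.75/7511.03) = ln(1.046028) = 0.045000
(r − q) = 0.045000 / (2) = 0.022500
r = ln(F/S)/T + q = 0.022500 + 0.0225 = 0.045000
r = 4.50%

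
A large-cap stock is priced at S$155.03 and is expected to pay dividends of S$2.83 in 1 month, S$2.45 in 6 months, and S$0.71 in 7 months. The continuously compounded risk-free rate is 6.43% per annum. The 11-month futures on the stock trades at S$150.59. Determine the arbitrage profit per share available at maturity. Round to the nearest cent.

PV(dividends) I = 2.83·e^(−0.0643·1/12) + 2.45·e^(−0.0643·6/12) + 0.71·e^(−0.0643·7/12) = 5.8712
Fair futures F* = (S − I)·e^(rT) = (155.03 − 5.8712)·e^0.058942 = 149.1588 × 1.060714 = 158.2148
Market S$150.59 < fair 158.2148: forward underpriced → reverse cash-and-carry (short the stock, invest proceeds at r, pay the dividends, go long the forward).
Profit at T = |F_mkt − F*| = |150.59 − 158.2148| = S$7.62 per share

S$7.62 per share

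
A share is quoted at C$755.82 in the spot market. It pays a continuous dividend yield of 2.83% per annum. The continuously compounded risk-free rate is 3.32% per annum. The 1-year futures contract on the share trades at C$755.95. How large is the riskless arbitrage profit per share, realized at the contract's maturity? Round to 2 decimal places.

Fair futures: F* = S·e^(carry·T), with carry = (r − q) = 0.0332 − 0.0283 = 0.0049
F* = 755.82 · e^(0.0049 × 1) = 755.82 · e^0.004900 = 755.82 × 1.004912 = C$759.5326
Market C$755.95 < fair C$759.5326: forward underpriced → reverse cash-and-carry (short spot, go long the forward).
At maturity, profit = |F_mkt − F*| = |755.95 − 759.5326| = C$3.58 per share

C$3.58 per share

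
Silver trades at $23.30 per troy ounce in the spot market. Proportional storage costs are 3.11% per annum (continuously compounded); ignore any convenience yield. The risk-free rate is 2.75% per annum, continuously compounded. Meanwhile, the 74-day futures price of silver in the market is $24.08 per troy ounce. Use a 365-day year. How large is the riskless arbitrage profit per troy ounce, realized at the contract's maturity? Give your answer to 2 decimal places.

Fair futures: F* = S·e^(carry·T), with carry = (r + u) = 0.0275 + 0.0311 = 0.0586
F* = 23.30 · e^(0.0586 × 74/365) = 23.30 · e^0.011881 = 23.30 × 1.011952 = $23.5785
Market $24.08 > fair $23.5785: forward overpriced → cash-and-carry (buy spot, short the forward).
At maturity, profit = |F_mkt − F*| = |24.08 − 23.5785| = $0.50 per troy ounce

$0.50 per troy ounce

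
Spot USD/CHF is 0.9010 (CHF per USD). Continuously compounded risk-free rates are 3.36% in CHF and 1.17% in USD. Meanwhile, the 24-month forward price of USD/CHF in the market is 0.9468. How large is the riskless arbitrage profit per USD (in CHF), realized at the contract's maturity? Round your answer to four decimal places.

0.0055 per USD (in CHF)

Fair forward: F* = S·e^(carry·T), with carry = (r_CHF − r_USD) = 0.0336 − 0.0117 = 0.0219
F* = 0.9010 · e^(0.0219 × 24/12) = 0.9010 · e^0.043800 = 0.9010 × 1.044773 = 0.9413
Market 0.9468 > fair 0.9413: forward overpriced → cash-and-carry (buy spot, short the forward).
At maturity, profit = |F_mkt − F*| = |0.9468 − 0.9413| = 0.0055 per USD (in CHF)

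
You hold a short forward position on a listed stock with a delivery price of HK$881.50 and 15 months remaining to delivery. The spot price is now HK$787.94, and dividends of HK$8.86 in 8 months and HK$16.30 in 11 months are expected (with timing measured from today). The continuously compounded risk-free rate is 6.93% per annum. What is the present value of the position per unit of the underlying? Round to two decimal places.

HK$44.17

PV(remaining dividends) I = 8.86·e^(−0.0693·8/12) + 16.30·e^(−0.0693·11/12) = 23.7567
Current forward F = (S − I)·e^(rT) = (787.94 − 23.7567)·e^(0.0693·15/12) = 764.1833 × 1.090488 = 833.3327
Value (long) = (F − K)·e^(−rT) = (833.3327 − 881.50) × 0.917021 = -44.1704
Short position value = −(long value) = HK$44.17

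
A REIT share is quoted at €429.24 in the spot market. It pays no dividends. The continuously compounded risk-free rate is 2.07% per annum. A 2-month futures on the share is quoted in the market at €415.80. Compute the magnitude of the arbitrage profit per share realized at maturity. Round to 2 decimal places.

€14.92 per share

Fair futures: F* = S·e^(carry·T), with carry = r = 0.0207
F* = 429.24 · e^(0.0207 × 2/12) = 429.24 · e^0.003450 = 429.24 × 1.003456 = €430.7235
Market €415.80 < fair €430.7235: forward underpriced → reverse cash-and-carry (short spot, go long the forward).
At maturity, profit = |F_mkt − F*| = |415.80 − 430.7235| = €14.92 per share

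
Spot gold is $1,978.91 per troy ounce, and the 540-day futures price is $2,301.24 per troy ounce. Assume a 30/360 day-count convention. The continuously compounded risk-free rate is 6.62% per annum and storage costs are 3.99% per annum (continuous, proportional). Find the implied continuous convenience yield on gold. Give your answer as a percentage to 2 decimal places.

F = S·e^((r+u−y)T) ⇒ (r+u−y) = ln(F/S)/T
ln(2301.24/1978.91) = 0.150902; /T ⇒ 0.100601
y = r + u − ln(F/S)/T = 0.0662 + 0.0399 − 0.100601 = 0.005499
y = 0.55%

0.55%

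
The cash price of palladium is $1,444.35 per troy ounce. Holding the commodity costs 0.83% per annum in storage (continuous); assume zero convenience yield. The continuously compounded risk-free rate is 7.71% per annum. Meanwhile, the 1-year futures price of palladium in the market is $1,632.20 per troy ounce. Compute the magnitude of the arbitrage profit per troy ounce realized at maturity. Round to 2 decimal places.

Fair futures: F* = S·e^(carry·T), with carry = (r + u) = 0.0771 + 0.0083 = 0.0854
F* = 1444.35 · e^(0.0854 × 12/12) = 1444.35 · e^0.08540000 = 1444.35 × 1.08915264 = $1573.1176
Market $1632.20 > fair $1573.1176: forward overpriced → cash-and-carry (buy spot, short the forward).
At maturity, profit = |F_mkt − F*| = |1632.20 − 1573.1176| = $59.08 per troy ounce

$59.08 per troy ounce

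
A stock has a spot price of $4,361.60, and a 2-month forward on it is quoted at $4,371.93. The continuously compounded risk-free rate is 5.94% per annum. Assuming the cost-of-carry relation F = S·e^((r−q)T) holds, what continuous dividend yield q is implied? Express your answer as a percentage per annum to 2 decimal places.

From F = S·e^((r−q)T): (r − q) = ln(F/S)/T
ln(4371.93/4361.60) = ln(1.002368) = 0.002365
(r − q) = 0.002365 / (2/12) = 0.014190
q = r − ln(F/S)/T = 0.0594 − 0.014190 = 0.045210
q = 4.52%

4.52%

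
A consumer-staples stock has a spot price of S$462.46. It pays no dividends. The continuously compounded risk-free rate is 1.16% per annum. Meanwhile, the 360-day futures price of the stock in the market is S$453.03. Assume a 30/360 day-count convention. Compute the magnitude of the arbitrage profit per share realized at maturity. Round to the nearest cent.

S$14.83 per share

Fair futures: F* = S·e^(carry·T), with carry = r = 0.0116
F* = 462.46 · e^(0.0116 × 360/360) = 462.46 · e^0.011600 = 462.46 × 1.011668 = S$467.8560
Market S$453.03 < fair S$467.8560: forward underpriced → reverse cash-and-carry (short spot, go long the forward).
At maturity, profit = |F_mkt − F*| = |453.03 − 467.8560| = S$14.83 per share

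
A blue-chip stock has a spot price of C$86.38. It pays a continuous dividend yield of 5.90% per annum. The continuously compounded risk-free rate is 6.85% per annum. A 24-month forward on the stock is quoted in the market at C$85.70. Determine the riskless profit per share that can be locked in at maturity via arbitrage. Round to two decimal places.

C$2.34 per share

Fair forward: F* = S·e^(carry·T), with carry = (r − q) = 0.0685 − 0.0590 = 0.0095
F* = 86.38 · e^(0.0095 × 24/12) = 86.38 · e^0.019000 = 86.38 × 1.019182 = C$88.0369
Market C$85.70 < fair C$88.0369: forward underpriced → reverse cash-and-carry (short spot, go long the forward).
At maturity, profit = |F_mkt − F*| = |85.70 − 88.0369| = C$2.34 per share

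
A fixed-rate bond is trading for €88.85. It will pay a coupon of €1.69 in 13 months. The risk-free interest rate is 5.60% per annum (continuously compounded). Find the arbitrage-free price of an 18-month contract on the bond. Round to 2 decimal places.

€94.91

PV(coupons) I = 1.69·e^(−0.0560·13/12)
I = 1.5905
F = (S − I)·e^(rT) = (88.85 − 1.5905) · e^(0.0560·18/12)
= 87.2595 · e^0.084000 = 87.2595 × 1.087629 = €94.91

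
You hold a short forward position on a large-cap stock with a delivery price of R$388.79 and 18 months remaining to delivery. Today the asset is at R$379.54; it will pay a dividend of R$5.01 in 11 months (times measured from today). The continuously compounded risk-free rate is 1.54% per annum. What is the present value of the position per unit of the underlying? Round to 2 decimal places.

PV(remaining dividends) I = 5.01·e^(−0.0154·11/12) = 4.9398
Current forward F = (S − I)·e^(rT) = (379.54 − 4.9398)·e^(0.0154·18/12) = 374.6002 × 1.023369 = 383.3542
Value (long) = (F − K)·e^(−rT) = (383.3542 − 388.79) × 0.977165 = -5.3117
Short position value = −(long value) = R$5.31

R$5.31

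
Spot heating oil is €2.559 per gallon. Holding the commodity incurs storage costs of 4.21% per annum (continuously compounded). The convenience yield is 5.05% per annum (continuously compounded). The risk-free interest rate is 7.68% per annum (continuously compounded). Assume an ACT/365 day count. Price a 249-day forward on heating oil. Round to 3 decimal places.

Net carry = r + u − y = 0.0768 + 0.0421 − 0.0505 = 0.0684
F = S·e^((r+u−y)T) = 2.559 · e^(0.0684 × 249/365) = 2.559 · e^0.046662
= 2.559 × 1.047768 = €2.681 per gallon

€2.681 per gallon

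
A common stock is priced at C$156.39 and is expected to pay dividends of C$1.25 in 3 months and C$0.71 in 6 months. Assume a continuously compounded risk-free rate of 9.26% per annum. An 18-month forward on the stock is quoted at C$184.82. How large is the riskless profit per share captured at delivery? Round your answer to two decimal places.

C$7.31 per share

PV(dividends) I = 1.25·e^(−0.0926·3/12) + 0.71·e^(−0.0926·6/12) = 1.8993
Fair forward F* = (S − I)·e^(rT) = (156.39 − 1.8993)·e^0.138900 = 154.4907 × 1.149009 = 177.5112
Market C$184.82 > fair 177.5112: forward overpriced → cash-and-carry (borrow at r, buy the stock and collect the dividends, short the forward).
Profit at T = |F_mkt − F*| = |184.82 − 177.5112| = C$7.31 per share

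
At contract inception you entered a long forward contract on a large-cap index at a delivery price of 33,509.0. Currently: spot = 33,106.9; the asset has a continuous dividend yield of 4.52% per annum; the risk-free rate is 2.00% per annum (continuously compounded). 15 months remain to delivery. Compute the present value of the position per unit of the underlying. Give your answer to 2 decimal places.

Current fair forward for the remaining 15 months: F = S·e^((r − q)·T), (r − q) = 0.0200 − 0.0452 = -0.0252
F = 33106.9 · e^(-0.0252 × 15/12) = 33106.9 × 0.96899096 = 32080.2868
Value of long forward = (F − K)·e^(−rT) = (32080.2868 − 33509.0) · e^(−0.0200·15/12)
= -1428.7132 × 0.97530991 = -1393.44

-1393.44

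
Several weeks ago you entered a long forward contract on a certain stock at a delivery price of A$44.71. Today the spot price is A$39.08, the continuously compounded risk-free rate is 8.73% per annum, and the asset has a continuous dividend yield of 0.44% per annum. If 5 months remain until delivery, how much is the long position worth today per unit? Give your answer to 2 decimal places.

Current fair forward for the remaining 5 months: F = S·e^((r − q)·T), (r − q) = 0.0873 − 0.0044 = 0.0829
F = 39.08 · e^(0.0829 × 5/12) = 39.08 × 1.035145 = 40.4535
Value of long forward = (F − K)·e^(−rT) = (40.4535 − 44.71) · e^(−0.0873·5/12)
= -4.2565 × 0.964279 = -4.10

-A$4.10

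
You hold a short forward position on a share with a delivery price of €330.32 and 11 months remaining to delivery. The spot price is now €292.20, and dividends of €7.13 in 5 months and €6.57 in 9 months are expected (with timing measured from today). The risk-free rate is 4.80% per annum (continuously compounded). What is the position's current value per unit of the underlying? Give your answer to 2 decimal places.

PV(remaining dividends) I = 7.13·e^(−0.0480·5/12) + 6.57·e^(−0.0480·9/12) = 13.3265
Current forward F = (S − I)·e^(rT) = (292.20 − 13.3265)·e^(0.0480·11/12) = 278.8735 × 1.044982 = 291.4178
Value (long) = (F − K)·e^(−rT) = (291.4178 − 330.32) × 0.956954 = -37.2276
Short position value = −(long value) = €37.23

€37.23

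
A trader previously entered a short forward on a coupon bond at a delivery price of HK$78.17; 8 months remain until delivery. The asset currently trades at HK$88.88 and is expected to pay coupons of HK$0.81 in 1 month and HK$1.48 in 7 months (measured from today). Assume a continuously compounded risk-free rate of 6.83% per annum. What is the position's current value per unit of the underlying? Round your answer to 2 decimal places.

PV(remaining coupons) I = 0.81·e^(−0.0683·1/12) + 1.48·e^(−0.0683·7/12) = 2.2276
Current forward F = (S − I)·e^(rT) = (88.88 − 2.2276)·e^(0.0683·8/12) = 86.6524 × 1.046586 = 90.6892
Value (long) = (F − K)·e^(−rT) = (90.6892 − 78.17) × 0.955488 = 11.9619
Short position value = −(long value) = -HK$11.96

-HK$11.96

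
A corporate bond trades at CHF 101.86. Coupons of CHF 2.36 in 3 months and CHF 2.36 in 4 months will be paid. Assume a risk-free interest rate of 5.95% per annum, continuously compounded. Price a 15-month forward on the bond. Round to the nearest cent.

PV(coupons) I = 2.36·e^(−0.0595·3/12) + 2.36·e^(−0.0595·4/12)
I = 2.3252 + 2.3137 = 4.6389
F = (S − I)·e^(rT) = (101.86 − 4.6389) · e^(0.0595·15/12)
= 97.2211 · e^0.074375 = 97.2211 × 1.077211 = CHF 104.73

CHF 104.73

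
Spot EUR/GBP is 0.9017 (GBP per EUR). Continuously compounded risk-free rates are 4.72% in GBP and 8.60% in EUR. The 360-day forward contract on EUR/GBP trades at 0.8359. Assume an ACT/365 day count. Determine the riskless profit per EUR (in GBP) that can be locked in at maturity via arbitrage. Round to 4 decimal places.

0.0319 per EUR (in GBP)

Fair forward: F* = S·e^(carry·T), with carry = (r_GBP − r_EUR) = 0.0472 − 0.0860 = -0.0388
F* = 0.9017 · e^(-0.0388 × 360/365) = 0.9017 · e^-0.038268 = 0.9017 × 0.962455 = 0.8678
Market 0.8359 < fair 0.8678: forward underpriced → reverse cash-and-carry (short spot, go long the forward).
At maturity, profit = |F_mkt − F*| = |0.8359 − 0.8678| = 0.0319 per EUR (in GBP)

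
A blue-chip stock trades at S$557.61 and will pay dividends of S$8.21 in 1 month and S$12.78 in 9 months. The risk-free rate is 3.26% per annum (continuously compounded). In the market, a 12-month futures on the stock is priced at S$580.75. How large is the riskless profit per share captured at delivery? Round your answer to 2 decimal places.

PV(dividends) I = 8.21·e^(−0.0326·1/12) + 12.78·e^(−0.0326·9/12) = 20.6590
Fair futures F* = (S − I)·e^(rT) = (557.61 − 20.6590)·e^0.032600 = 536.9510 × 1.033137 = 554.7439
Market S$580.75 > fair 554.7439: forward overpriced → cash-and-carry (borrow at r, buy the stock and collect the dividends, short the forward).
Profit at T = |F_mkt − F*| = |580.75 − 554.7439| = S$26.01 per share

S$26.01 per share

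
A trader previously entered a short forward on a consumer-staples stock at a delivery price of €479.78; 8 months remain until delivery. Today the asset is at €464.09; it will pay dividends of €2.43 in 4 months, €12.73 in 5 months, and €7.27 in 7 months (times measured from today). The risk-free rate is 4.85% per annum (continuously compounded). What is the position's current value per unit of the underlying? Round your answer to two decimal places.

€22.36

PV(remaining dividends) I = 2.43·e^(−0.0485·4/12) + 12.73·e^(−0.0485·5/12) + 7.27·e^(−0.0485·7/12) = 21.9336
Current forward F = (S − I)·e^(rT) = (464.09 − 21.9336)·e^(0.0485·8/12) = 442.1564 × 1.032862 = 456.6865
Value (long) = (F − K)·e^(−rT) = (456.6865 − 479.78) × 0.968184 = -22.3588
Short position value = −(long value) = €22.36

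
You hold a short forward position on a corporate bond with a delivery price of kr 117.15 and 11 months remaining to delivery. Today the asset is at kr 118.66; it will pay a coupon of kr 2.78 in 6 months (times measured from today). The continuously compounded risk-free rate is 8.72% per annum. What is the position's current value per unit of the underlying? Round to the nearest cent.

PV(remaining coupons) I = 2.78·e^(−0.0872·6/12) = 2.6614
Current forward F = (S − I)·e^(rT) = (118.66 − 2.6614)·e^(0.0872·11/12) = 115.9986 × 1.083215 = 125.6514
Value (long) = (F − K)·e^(−rT) = (125.6514 − 117.15) × 0.923178 = 7.8483
Short position value = −(long value) = -kr 7.85

-kr 7.85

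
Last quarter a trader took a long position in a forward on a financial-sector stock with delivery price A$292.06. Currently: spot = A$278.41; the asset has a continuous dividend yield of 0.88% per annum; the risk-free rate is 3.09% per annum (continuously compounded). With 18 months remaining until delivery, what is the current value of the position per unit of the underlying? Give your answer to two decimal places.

Current fair forward for the remaining 18 months: F = S·e^((r − q)·T), (r − q) = 0.0309 − 0.0088 = 0.0221
F = 278.41 · e^(0.0221 × 18/12) = 278.41 × 1.033706 = 287.7941
Value of long forward = (F − K)·e^(−rT) = (287.7941 − 292.06) · e^(−0.0309·18/12)
= -4.2659 × 0.954708 = -4.07

-A$4.07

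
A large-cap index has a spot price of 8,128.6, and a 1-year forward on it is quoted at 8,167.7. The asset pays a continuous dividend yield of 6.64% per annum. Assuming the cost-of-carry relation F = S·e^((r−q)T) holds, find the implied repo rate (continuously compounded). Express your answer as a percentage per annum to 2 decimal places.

From F = S·e^((r−q)T): (r − q) = ln(F/S)/T
ln(8167.7/8128.6) = ln(1.004810) = 0.004798
(r − q) = 0.004798 / (1) = 0.004798
r = ln(F/S)/T + q = 0.004798 + 0.0664 = 0.071198
r = 7.12%

7.12%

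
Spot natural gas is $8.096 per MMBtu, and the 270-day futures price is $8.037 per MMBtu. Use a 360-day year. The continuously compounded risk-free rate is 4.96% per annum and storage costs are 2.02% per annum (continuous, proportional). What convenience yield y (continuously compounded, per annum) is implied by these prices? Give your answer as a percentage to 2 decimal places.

7.96%

F = S·e^((r+u−y)T) ⇒ (r+u−y) = ln(F/S)/T
ln(8.037/8.096) = -0.007314; /T ⇒ -0.009752
y = r + u − ln(F/S)/T = 0.0496 + 0.0202 + 0.009752 = 0.079552
y = 7.96%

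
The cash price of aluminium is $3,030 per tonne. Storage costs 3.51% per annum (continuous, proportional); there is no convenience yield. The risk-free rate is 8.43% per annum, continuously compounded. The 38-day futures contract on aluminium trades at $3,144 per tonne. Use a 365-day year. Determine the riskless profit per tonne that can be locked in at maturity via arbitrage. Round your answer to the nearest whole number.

Fair futures: F* = S·e^(carry·T), with carry = (r + u) = 0.0843 + 0.0351 = 0.1194
F* = 3030 · e^(0.1194 × 38/365) = 3030 · e^0.012431 = 3030 × 1.012509 = $3067.9023
Market $3144 > fair $3067.9023: forward overpriced → cash-and-carry (buy spot, short the forward).
At maturity, profit = |F_mkt − F*| = |3144 − 3067.9023| = $76 per tonne

$76 per tonne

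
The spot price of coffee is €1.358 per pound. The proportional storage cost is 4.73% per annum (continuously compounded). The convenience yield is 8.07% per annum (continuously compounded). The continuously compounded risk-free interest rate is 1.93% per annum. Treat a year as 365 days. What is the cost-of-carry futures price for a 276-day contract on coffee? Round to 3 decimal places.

Net carry = r + u − y = 0.0193 + 0.0473 − 0.0807 = -0.0141
F = S·e^((r+u−y)T) = 1.358 · e^(-0.0141 × 276/365) = 1.358 · e^-0.010662
= 1.358 × 0.989395 = €1.344 per pound

€1.344 per pound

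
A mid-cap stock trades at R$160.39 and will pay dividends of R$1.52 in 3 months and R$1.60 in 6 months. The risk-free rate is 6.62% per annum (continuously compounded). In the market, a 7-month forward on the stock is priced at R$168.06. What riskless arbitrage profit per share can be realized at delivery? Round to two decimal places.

PV(dividends) I = 1.52·e^(−0.0662·3/12) + 1.60·e^(−0.0662·6/12) = 3.0430
Fair forward F* = (S − I)·e^(rT) = (160.39 − 3.0430)·e^0.038617 = 157.3470 × 1.039372 = 163.5421
Market R$168.06 > fair 163.5421: forward overpriced → cash-and-carry (borrow at r, buy the stock and collect the dividends, short the forward).
Profit at T = |F_mkt − F*| = |168.06 − 163.5421| = R$4.52 per share

R$4.52 per share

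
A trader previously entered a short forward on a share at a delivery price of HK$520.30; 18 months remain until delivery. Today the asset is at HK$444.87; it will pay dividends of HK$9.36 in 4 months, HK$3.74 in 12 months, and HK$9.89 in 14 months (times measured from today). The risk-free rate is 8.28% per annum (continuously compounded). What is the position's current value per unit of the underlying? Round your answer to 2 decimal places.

PV(remaining dividends) I = 9.36·e^(−0.0828·4/12) + 3.74·e^(−0.0828·12/12) + 9.89·e^(−0.0828·14/12) = 21.5273
Current forward F = (S − I)·e^(rT) = (444.87 − 21.5273)·e^(0.0828·18/12) = 423.3427 × 1.132242 = 479.3264
Value (long) = (F − K)·e^(−rT) = (479.3264 − 520.30) × 0.883203 = -36.1880
Short position value = −(long value) = HK$36.19

HK$36.19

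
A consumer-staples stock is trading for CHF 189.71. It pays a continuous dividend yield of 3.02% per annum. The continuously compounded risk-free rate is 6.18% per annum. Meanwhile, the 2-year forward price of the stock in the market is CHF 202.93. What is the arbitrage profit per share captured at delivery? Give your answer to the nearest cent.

Fair forward: F* = S·e^(carry·T), with carry = (r − q) = 0.0618 − 0.0302 = 0.0316
F* = 189.71 · e^(0.0316 × 2) = 189.71 · e^0.063200 = 189.71 × 1.065240 = CHF 202.0867
Market CHF 202.93 > fair CHF 202.0867: forward overpriced → cash-and-carry (buy spot, short the forward).
At maturity, profit = |F_mkt − F*| = |202.93 − 202.0867| = CHF 0.84 per share

CHF 0.84 per share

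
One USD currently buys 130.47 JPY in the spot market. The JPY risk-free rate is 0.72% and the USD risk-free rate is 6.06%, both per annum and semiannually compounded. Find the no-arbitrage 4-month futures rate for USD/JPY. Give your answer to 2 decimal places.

128.21

By covered interest parity, F = S · (1+r_JPY/2)^(2T) / (1+r_USD/2)^(2T)
= 130.47 × 1.002399 / 1.020099 = 130.47 × 0.982649
F = 128.21 JPY per USD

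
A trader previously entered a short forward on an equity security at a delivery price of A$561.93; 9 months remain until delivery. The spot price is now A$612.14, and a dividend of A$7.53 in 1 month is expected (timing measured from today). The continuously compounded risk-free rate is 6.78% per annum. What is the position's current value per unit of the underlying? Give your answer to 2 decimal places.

-A$70.58

PV(remaining dividends) I = 7.53·e^(−0.0678·1/12) = 7.4876
Current forward F = (S − I)·e^(rT) = (612.14 − 7.4876)·e^(0.0678·9/12) = 604.6524 × 1.052165 = 636.1941
Value (long) = (F − K)·e^(−rT) = (636.1941 − 561.93) × 0.950421 = 70.5822
Short position value = −(long value) = -A$70.58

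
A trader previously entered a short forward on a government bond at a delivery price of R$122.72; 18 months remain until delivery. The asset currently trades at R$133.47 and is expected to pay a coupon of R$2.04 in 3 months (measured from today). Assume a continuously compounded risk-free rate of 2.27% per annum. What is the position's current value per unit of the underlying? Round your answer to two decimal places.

-R$12.83

PV(remaining coupons) I = 2.04·e^(−0.0227·3/12) = 2.0285
Current forward F = (S − I)·e^(rT) = (133.47 − 2.0285)·e^(0.0227·18/12) = 131.4415 × 1.034636 = 135.9941
Value (long) = (F − K)·e^(−rT) = (135.9941 − 122.72) × 0.966523 = 12.8297
Short position value = −(long value) = -R$12.83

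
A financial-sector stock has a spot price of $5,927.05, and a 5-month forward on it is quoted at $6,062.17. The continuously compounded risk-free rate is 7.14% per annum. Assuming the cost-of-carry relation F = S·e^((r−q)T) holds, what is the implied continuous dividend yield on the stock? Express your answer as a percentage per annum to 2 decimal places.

From F = S·e^((r−q)T): (r − q) = ln(F/S)/T
ln(6062.17/5927.05) = ln(1.022797) = 0.022541
(r − q) = 0.022541 / (5/12) = 0.054098
q = r − ln(F/S)/T = 0.0714 − 0.054098 = 0.017302
q = 1.73%

1.73%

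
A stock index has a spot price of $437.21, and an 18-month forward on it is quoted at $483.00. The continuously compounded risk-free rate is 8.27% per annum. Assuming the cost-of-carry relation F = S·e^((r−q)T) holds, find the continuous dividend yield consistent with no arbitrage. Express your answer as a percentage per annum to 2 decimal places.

1.63%

From F = S·e^((r−q)T): (r − q) = ln(F/S)/T
ln(483.00/437.21) = ln(1.104732) = 0.099603
(r − q) = 0.099603 / (18/12) = 0.066402
q = r − ln(F/S)/T = 0.0827 − 0.066402 = 0.016298
q = 1.63%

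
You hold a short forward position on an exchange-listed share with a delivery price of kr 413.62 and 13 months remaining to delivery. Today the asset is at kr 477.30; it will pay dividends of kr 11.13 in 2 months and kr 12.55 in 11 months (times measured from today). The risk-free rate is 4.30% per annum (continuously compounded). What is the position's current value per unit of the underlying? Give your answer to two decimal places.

PV(remaining dividends) I = 11.13·e^(−0.0430·2/12) + 12.55·e^(−0.0430·11/12) = 23.1155
Current forward F = (S − I)·e^(rT) = (477.30 − 23.1155)·e^(0.0430·13/12) = 454.1845 × 1.047685 = 475.8423
Value (long) = (F − K)·e^(−rT) = (475.8423 − 413.62) × 0.954485 = 59.3903
Short position value = −(long value) = -kr 59.39

-kr 59.39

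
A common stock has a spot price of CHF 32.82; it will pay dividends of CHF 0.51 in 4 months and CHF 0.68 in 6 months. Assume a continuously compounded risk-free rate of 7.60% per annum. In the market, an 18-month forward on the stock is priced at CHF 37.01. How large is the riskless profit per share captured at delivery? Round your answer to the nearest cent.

CHF 1.52 per share

PV(dividends) I = 0.51·e^(−0.0760·4/12) + 0.68·e^(−0.0760·6/12) = 1.1519
Fair forward F* = (S − I)·e^(rT) = (32.82 − 1.1519)·e^0.114000 = 31.6681 × 1.120752 = 35.4921
Market CHF 37.01 > fair 35.4921: forward overpriced → cash-and-carry (borrow at r, buy the stock and collect the dividends, short the forward).
Profit at T = |F_mkt − F*| = |37.01 − 35.4921| = CHF 1.52 per share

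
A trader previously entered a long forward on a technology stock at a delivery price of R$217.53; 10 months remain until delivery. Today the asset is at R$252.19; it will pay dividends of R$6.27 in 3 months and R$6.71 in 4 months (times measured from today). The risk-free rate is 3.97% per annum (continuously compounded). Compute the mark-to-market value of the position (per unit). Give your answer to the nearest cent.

R$28.91

PV(remaining dividends) I = 6.27·e^(−0.0397·3/12) + 6.71·e^(−0.0397·4/12) = 12.8299
Current forward F = (S − I)·e^(rT) = (252.19 − 12.8299)·e^(0.0397·10/12) = 239.3601 × 1.033637 = 247.4115
Value (long) = (F − K)·e^(−rT) = (247.4115 − 217.53) × 0.967458 = 28.9091
Value = R$28.91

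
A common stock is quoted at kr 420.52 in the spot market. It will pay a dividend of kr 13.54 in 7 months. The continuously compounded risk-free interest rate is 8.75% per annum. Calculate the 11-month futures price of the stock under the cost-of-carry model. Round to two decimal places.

kr 441.70

PV(dividends) I = 13.54·e^(−0.0875·7/12)
I = 12.8662
F = (S − I)·e^(rT) = (420.52 − 12.8662) · e^(0.0875·11/12)
= 407.6538 · e^0.080208 = 407.6538 × 1.083512 = kr 441.70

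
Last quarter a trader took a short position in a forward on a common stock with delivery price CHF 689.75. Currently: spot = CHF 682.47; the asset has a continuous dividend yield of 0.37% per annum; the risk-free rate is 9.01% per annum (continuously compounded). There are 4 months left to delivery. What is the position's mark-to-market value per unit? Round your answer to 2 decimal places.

Current fair forward for the remaining 4 months: F = S·e^((r − q)·T), (r − q) = 0.0901 − 0.0037 = 0.0864
F = 682.47 · e^(0.0864 × 4/12) = 682.47 × 1.029219 = 702.4111
Value of long forward = (F − K)·e^(−rT) = (702.4111 − 689.75) · e^(−0.0901·4/12)
= 12.6611 × 0.970413 = 12.29
Short position value = −(long value) = -CHF 12.29

-CHF 12.29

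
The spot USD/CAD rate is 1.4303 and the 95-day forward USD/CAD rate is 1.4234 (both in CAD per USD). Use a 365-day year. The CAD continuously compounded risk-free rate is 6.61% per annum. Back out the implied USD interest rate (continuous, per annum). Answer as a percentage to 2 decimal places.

F = S·e^((r_CAD − r_USD)T) ⇒ r_USD = r_CAD − ln(F/S)/T
ln(1.4234/1.4303) = -0.004836; /(95/365) = -0.018580
r_USD = 0.0661 + 0.018580 = 0.084680
r_USD = 8.47%

8.47%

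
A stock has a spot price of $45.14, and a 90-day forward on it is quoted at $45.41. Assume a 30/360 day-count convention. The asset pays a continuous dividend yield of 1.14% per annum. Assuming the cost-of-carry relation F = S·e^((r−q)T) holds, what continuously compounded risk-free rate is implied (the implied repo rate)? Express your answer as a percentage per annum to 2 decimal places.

From F = S·e^((r−q)T): (r − q) = ln(F/S)/T
ln(45.41/45.14) = ln(1.005981) = 0.005963
(r − q) = 0.005963 / (90/360) = 0.023852
r = ln(F/S)/T + q = 0.023852 + 0.0114 = 0.035252
r = 3.53%

3.53%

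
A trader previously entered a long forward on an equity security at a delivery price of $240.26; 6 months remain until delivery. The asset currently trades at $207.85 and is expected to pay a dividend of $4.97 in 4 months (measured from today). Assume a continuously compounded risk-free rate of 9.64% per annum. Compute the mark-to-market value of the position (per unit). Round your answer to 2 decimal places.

-$25.92

PV(remaining dividends) I = 4.97·e^(−0.0964·4/12) = 4.8128
Current forward F = (S − I)·e^(rT) = (207.85 − 4.8128)·e^(0.0964·6/12) = 203.0372 × 1.049381 = 213.0634
Value (long) = (F − K)·e^(−rT) = (213.0634 − 240.26) × 0.952943 = -25.9168
Value = -$25.92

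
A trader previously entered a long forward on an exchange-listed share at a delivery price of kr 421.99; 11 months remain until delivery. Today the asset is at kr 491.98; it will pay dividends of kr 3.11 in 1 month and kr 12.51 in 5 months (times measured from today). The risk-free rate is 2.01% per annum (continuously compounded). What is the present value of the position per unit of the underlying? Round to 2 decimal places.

PV(remaining dividends) I = 3.11·e^(−0.0201·1/12) + 12.51·e^(−0.0201·5/12) = 15.5105
Current forward F = (S − I)·e^(rT) = (491.98 − 15.5105)·e^(0.0201·11/12) = 476.4695 × 1.018596 = 485.3299
Value (long) = (F − K)·e^(−rT) = (485.3299 − 421.99) × 0.981744 = 62.1836
Value = kr 62.18

kr 62.18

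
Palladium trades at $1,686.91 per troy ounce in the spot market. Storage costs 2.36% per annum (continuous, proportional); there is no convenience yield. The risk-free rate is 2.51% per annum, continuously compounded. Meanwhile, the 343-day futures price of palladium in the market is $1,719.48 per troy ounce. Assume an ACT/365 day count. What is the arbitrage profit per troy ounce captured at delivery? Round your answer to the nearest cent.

$46.42 per troy ounce

Fair futures: F* = S·e^(carry·T), with carry = (r + u) = 0.0251 + 0.0236 = 0.0487
F* = 1686.91 · e^(0.0487 × 343/365) = 1686.91 · e^0.04576466 = 1686.91 × 1.04682802 = $1765.9047
Market $1719.48 < fair $1765.9047: forward underpriced → reverse cash-and-carry (short spot, go long the forward).
At maturity, profit = |F_mkt − F*| = |1719.48 − 1765.9047| = $46.42 per troy ounce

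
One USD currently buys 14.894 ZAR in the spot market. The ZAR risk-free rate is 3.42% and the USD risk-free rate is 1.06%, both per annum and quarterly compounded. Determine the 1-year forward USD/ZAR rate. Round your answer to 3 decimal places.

By covered interest parity, F = S · (1+r_ZAR/4)^(4T) / (1+r_USD/4)^(4T)
= 14.894 × 1.034641 / 1.010642 = 14.894 × 1.023746
F = 15.248 ZAR per USD

15.248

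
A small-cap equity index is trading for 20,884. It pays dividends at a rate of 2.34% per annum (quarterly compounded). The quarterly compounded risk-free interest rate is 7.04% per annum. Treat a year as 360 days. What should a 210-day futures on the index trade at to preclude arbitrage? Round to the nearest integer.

F = S · (1+r/4)^(4T) / (1+q/4)^(4T)
= 20884 × 1.041549 / 1.013703 = 20884 × 1.027470
F = 21,458

21,458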